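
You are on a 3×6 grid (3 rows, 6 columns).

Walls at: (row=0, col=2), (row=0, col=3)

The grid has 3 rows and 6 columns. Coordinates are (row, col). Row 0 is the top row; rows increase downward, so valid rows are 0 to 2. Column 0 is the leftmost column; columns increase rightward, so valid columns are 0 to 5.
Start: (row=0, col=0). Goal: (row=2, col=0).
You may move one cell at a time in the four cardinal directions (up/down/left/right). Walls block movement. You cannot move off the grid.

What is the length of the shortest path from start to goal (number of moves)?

Answer: Shortest path length: 2

Derivation:
BFS from (row=0, col=0) until reaching (row=2, col=0):
  Distance 0: (row=0, col=0)
  Distance 1: (row=0, col=1), (row=1, col=0)
  Distance 2: (row=1, col=1), (row=2, col=0)  <- goal reached here
One shortest path (2 moves): (row=0, col=0) -> (row=1, col=0) -> (row=2, col=0)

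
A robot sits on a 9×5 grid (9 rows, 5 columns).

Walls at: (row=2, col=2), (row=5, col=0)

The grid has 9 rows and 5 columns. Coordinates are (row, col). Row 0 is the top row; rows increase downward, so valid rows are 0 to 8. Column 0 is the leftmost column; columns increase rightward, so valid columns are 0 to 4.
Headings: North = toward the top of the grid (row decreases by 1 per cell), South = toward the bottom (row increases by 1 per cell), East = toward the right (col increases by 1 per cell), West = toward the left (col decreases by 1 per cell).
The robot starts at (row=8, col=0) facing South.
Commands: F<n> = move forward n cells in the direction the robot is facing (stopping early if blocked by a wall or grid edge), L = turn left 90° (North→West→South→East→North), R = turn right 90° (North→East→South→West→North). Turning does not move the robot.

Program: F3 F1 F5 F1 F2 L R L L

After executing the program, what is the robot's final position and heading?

Start: (row=8, col=0), facing South
  F3: move forward 0/3 (blocked), now at (row=8, col=0)
  F1: move forward 0/1 (blocked), now at (row=8, col=0)
  F5: move forward 0/5 (blocked), now at (row=8, col=0)
  F1: move forward 0/1 (blocked), now at (row=8, col=0)
  F2: move forward 0/2 (blocked), now at (row=8, col=0)
  L: turn left, now facing East
  R: turn right, now facing South
  L: turn left, now facing East
  L: turn left, now facing North
Final: (row=8, col=0), facing North

Answer: Final position: (row=8, col=0), facing North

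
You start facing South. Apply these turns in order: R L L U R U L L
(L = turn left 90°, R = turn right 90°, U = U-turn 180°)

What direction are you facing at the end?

Start: South
  R (right (90° clockwise)) -> West
  L (left (90° counter-clockwise)) -> South
  L (left (90° counter-clockwise)) -> East
  U (U-turn (180°)) -> West
  R (right (90° clockwise)) -> North
  U (U-turn (180°)) -> South
  L (left (90° counter-clockwise)) -> East
  L (left (90° counter-clockwise)) -> North
Final: North

Answer: Final heading: North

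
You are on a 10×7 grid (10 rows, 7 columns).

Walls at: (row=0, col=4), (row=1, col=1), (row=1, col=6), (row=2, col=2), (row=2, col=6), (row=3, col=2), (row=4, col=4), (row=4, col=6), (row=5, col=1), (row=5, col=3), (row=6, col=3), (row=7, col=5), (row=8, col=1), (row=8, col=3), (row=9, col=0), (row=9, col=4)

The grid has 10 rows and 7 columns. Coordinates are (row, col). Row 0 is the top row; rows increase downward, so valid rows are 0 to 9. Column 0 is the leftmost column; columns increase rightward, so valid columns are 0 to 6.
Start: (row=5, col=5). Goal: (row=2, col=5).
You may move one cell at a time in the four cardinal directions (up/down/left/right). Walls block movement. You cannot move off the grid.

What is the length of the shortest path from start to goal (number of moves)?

Answer: Shortest path length: 3

Derivation:
BFS from (row=5, col=5) until reaching (row=2, col=5):
  Distance 0: (row=5, col=5)
  Distance 1: (row=4, col=5), (row=5, col=4), (row=5, col=6), (row=6, col=5)
  Distance 2: (row=3, col=5), (row=6, col=4), (row=6, col=6)
  Distance 3: (row=2, col=5), (row=3, col=4), (row=3, col=6), (row=7, col=4), (row=7, col=6)  <- goal reached here
One shortest path (3 moves): (row=5, col=5) -> (row=4, col=5) -> (row=3, col=5) -> (row=2, col=5)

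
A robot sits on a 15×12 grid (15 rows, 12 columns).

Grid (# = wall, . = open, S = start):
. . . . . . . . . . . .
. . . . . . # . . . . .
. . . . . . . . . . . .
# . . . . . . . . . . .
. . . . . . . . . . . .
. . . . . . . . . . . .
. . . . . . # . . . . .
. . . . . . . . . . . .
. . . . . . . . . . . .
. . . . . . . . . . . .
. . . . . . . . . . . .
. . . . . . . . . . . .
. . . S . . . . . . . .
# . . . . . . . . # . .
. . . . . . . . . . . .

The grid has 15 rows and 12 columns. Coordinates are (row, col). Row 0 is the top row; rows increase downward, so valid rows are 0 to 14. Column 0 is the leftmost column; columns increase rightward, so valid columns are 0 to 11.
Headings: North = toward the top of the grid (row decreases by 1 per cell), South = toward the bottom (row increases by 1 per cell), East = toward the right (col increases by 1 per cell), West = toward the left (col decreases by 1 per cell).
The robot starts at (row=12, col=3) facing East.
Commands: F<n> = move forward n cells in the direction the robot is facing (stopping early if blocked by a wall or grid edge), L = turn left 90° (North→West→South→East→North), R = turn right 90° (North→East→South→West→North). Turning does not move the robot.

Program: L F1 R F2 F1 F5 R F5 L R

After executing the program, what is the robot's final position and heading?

Start: (row=12, col=3), facing East
  L: turn left, now facing North
  F1: move forward 1, now at (row=11, col=3)
  R: turn right, now facing East
  F2: move forward 2, now at (row=11, col=5)
  F1: move forward 1, now at (row=11, col=6)
  F5: move forward 5, now at (row=11, col=11)
  R: turn right, now facing South
  F5: move forward 3/5 (blocked), now at (row=14, col=11)
  L: turn left, now facing East
  R: turn right, now facing South
Final: (row=14, col=11), facing South

Answer: Final position: (row=14, col=11), facing South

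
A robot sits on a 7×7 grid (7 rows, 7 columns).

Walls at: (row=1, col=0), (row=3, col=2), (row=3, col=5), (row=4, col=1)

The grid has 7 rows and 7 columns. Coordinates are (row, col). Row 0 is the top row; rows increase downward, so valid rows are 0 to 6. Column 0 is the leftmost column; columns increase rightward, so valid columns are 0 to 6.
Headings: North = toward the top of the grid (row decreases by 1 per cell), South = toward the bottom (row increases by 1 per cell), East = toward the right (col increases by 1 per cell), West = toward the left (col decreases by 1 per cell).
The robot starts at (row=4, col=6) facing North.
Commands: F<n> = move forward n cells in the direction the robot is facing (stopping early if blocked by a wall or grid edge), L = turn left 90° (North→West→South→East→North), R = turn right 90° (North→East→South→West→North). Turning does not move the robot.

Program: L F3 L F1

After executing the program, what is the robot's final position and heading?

Answer: Final position: (row=5, col=3), facing South

Derivation:
Start: (row=4, col=6), facing North
  L: turn left, now facing West
  F3: move forward 3, now at (row=4, col=3)
  L: turn left, now facing South
  F1: move forward 1, now at (row=5, col=3)
Final: (row=5, col=3), facing South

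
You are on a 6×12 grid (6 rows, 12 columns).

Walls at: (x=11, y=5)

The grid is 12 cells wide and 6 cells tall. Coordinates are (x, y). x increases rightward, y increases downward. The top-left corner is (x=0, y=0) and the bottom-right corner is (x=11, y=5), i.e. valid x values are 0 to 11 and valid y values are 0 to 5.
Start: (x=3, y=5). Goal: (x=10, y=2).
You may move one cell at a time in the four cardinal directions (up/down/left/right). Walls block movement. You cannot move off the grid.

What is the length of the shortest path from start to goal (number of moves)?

BFS from (x=3, y=5) until reaching (x=10, y=2):
  Distance 0: (x=3, y=5)
  Distance 1: (x=3, y=4), (x=2, y=5), (x=4, y=5)
  Distance 2: (x=3, y=3), (x=2, y=4), (x=4, y=4), (x=1, y=5), (x=5, y=5)
  Distance 3: (x=3, y=2), (x=2, y=3), (x=4, y=3), (x=1, y=4), (x=5, y=4), (x=0, y=5), (x=6, y=5)
  Distance 4: (x=3, y=1), (x=2, y=2), (x=4, y=2), (x=1, y=3), (x=5, y=3), (x=0, y=4), (x=6, y=4), (x=7, y=5)
  Distance 5: (x=3, y=0), (x=2, y=1), (x=4, y=1), (x=1, y=2), (x=5, y=2), (x=0, y=3), (x=6, y=3), (x=7, y=4), (x=8, y=5)
  Distance 6: (x=2, y=0), (x=4, y=0), (x=1, y=1), (x=5, y=1), (x=0, y=2), (x=6, y=2), (x=7, y=3), (x=8, y=4), (x=9, y=5)
  Distance 7: (x=1, y=0), (x=5, y=0), (x=0, y=1), (x=6, y=1), (x=7, y=2), (x=8, y=3), (x=9, y=4), (x=10, y=5)
  Distance 8: (x=0, y=0), (x=6, y=0), (x=7, y=1), (x=8, y=2), (x=9, y=3), (x=10, y=4)
  Distance 9: (x=7, y=0), (x=8, y=1), (x=9, y=2), (x=10, y=3), (x=11, y=4)
  Distance 10: (x=8, y=0), (x=9, y=1), (x=10, y=2), (x=11, y=3)  <- goal reached here
One shortest path (10 moves): (x=3, y=5) -> (x=4, y=5) -> (x=5, y=5) -> (x=6, y=5) -> (x=7, y=5) -> (x=8, y=5) -> (x=9, y=5) -> (x=10, y=5) -> (x=10, y=4) -> (x=10, y=3) -> (x=10, y=2)

Answer: Shortest path length: 10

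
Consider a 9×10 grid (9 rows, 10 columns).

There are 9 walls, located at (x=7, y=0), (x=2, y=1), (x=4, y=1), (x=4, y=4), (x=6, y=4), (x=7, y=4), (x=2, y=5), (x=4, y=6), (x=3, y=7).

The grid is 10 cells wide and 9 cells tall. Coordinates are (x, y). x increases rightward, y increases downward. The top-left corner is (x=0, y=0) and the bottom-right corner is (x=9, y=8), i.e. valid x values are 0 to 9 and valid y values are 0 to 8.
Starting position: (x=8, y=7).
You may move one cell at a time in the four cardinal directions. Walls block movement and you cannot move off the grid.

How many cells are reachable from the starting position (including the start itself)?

Answer: Reachable cells: 81

Derivation:
BFS flood-fill from (x=8, y=7):
  Distance 0: (x=8, y=7)
  Distance 1: (x=8, y=6), (x=7, y=7), (x=9, y=7), (x=8, y=8)
  Distance 2: (x=8, y=5), (x=7, y=6), (x=9, y=6), (x=6, y=7), (x=7, y=8), (x=9, y=8)
  Distance 3: (x=8, y=4), (x=7, y=5), (x=9, y=5), (x=6, y=6), (x=5, y=7), (x=6, y=8)
  Distance 4: (x=8, y=3), (x=9, y=4), (x=6, y=5), (x=5, y=6), (x=4, y=7), (x=5, y=8)
  Distance 5: (x=8, y=2), (x=7, y=3), (x=9, y=3), (x=5, y=5), (x=4, y=8)
  Distance 6: (x=8, y=1), (x=7, y=2), (x=9, y=2), (x=6, y=3), (x=5, y=4), (x=4, y=5), (x=3, y=8)
  Distance 7: (x=8, y=0), (x=7, y=1), (x=9, y=1), (x=6, y=2), (x=5, y=3), (x=3, y=5), (x=2, y=8)
  Distance 8: (x=9, y=0), (x=6, y=1), (x=5, y=2), (x=4, y=3), (x=3, y=4), (x=3, y=6), (x=2, y=7), (x=1, y=8)
  Distance 9: (x=6, y=0), (x=5, y=1), (x=4, y=2), (x=3, y=3), (x=2, y=4), (x=2, y=6), (x=1, y=7), (x=0, y=8)
  Distance 10: (x=5, y=0), (x=3, y=2), (x=2, y=3), (x=1, y=4), (x=1, y=6), (x=0, y=7)
  Distance 11: (x=4, y=0), (x=3, y=1), (x=2, y=2), (x=1, y=3), (x=0, y=4), (x=1, y=5), (x=0, y=6)
  Distance 12: (x=3, y=0), (x=1, y=2), (x=0, y=3), (x=0, y=5)
  Distance 13: (x=2, y=0), (x=1, y=1), (x=0, y=2)
  Distance 14: (x=1, y=0), (x=0, y=1)
  Distance 15: (x=0, y=0)
Total reachable: 81 (grid has 81 open cells total)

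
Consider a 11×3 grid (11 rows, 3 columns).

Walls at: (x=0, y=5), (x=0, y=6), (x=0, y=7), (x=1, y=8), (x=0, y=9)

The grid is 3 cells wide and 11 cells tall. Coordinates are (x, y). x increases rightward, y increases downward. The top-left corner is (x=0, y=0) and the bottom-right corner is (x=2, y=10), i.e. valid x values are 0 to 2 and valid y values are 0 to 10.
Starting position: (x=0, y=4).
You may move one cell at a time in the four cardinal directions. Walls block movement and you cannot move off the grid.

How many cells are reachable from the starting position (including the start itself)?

BFS flood-fill from (x=0, y=4):
  Distance 0: (x=0, y=4)
  Distance 1: (x=0, y=3), (x=1, y=4)
  Distance 2: (x=0, y=2), (x=1, y=3), (x=2, y=4), (x=1, y=5)
  Distance 3: (x=0, y=1), (x=1, y=2), (x=2, y=3), (x=2, y=5), (x=1, y=6)
  Distance 4: (x=0, y=0), (x=1, y=1), (x=2, y=2), (x=2, y=6), (x=1, y=7)
  Distance 5: (x=1, y=0), (x=2, y=1), (x=2, y=7)
  Distance 6: (x=2, y=0), (x=2, y=8)
  Distance 7: (x=2, y=9)
  Distance 8: (x=1, y=9), (x=2, y=10)
  Distance 9: (x=1, y=10)
  Distance 10: (x=0, y=10)
Total reachable: 27 (grid has 28 open cells total)

Answer: Reachable cells: 27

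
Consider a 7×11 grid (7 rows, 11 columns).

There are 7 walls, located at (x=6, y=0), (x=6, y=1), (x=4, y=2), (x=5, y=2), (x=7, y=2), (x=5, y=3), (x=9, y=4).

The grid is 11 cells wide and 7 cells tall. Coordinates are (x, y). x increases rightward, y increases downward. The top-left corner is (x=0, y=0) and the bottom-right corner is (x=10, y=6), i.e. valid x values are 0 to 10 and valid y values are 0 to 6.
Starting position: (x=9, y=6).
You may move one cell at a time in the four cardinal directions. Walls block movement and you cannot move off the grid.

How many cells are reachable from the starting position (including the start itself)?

BFS flood-fill from (x=9, y=6):
  Distance 0: (x=9, y=6)
  Distance 1: (x=9, y=5), (x=8, y=6), (x=10, y=6)
  Distance 2: (x=8, y=5), (x=10, y=5), (x=7, y=6)
  Distance 3: (x=8, y=4), (x=10, y=4), (x=7, y=5), (x=6, y=6)
  Distance 4: (x=8, y=3), (x=10, y=3), (x=7, y=4), (x=6, y=5), (x=5, y=6)
  Distance 5: (x=8, y=2), (x=10, y=2), (x=7, y=3), (x=9, y=3), (x=6, y=4), (x=5, y=5), (x=4, y=6)
  Distance 6: (x=8, y=1), (x=10, y=1), (x=9, y=2), (x=6, y=3), (x=5, y=4), (x=4, y=5), (x=3, y=6)
  Distance 7: (x=8, y=0), (x=10, y=0), (x=7, y=1), (x=9, y=1), (x=6, y=2), (x=4, y=4), (x=3, y=5), (x=2, y=6)
  Distance 8: (x=7, y=0), (x=9, y=0), (x=4, y=3), (x=3, y=4), (x=2, y=5), (x=1, y=6)
  Distance 9: (x=3, y=3), (x=2, y=4), (x=1, y=5), (x=0, y=6)
  Distance 10: (x=3, y=2), (x=2, y=3), (x=1, y=4), (x=0, y=5)
  Distance 11: (x=3, y=1), (x=2, y=2), (x=1, y=3), (x=0, y=4)
  Distance 12: (x=3, y=0), (x=2, y=1), (x=4, y=1), (x=1, y=2), (x=0, y=3)
  Distance 13: (x=2, y=0), (x=4, y=0), (x=1, y=1), (x=5, y=1), (x=0, y=2)
  Distance 14: (x=1, y=0), (x=5, y=0), (x=0, y=1)
  Distance 15: (x=0, y=0)
Total reachable: 70 (grid has 70 open cells total)

Answer: Reachable cells: 70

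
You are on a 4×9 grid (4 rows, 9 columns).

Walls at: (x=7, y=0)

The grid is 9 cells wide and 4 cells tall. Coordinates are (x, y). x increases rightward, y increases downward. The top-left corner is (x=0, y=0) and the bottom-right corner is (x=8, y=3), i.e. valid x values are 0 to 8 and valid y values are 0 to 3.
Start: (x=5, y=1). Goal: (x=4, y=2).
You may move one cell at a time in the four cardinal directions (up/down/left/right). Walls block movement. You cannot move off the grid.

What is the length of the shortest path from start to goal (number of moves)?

Answer: Shortest path length: 2

Derivation:
BFS from (x=5, y=1) until reaching (x=4, y=2):
  Distance 0: (x=5, y=1)
  Distance 1: (x=5, y=0), (x=4, y=1), (x=6, y=1), (x=5, y=2)
  Distance 2: (x=4, y=0), (x=6, y=0), (x=3, y=1), (x=7, y=1), (x=4, y=2), (x=6, y=2), (x=5, y=3)  <- goal reached here
One shortest path (2 moves): (x=5, y=1) -> (x=4, y=1) -> (x=4, y=2)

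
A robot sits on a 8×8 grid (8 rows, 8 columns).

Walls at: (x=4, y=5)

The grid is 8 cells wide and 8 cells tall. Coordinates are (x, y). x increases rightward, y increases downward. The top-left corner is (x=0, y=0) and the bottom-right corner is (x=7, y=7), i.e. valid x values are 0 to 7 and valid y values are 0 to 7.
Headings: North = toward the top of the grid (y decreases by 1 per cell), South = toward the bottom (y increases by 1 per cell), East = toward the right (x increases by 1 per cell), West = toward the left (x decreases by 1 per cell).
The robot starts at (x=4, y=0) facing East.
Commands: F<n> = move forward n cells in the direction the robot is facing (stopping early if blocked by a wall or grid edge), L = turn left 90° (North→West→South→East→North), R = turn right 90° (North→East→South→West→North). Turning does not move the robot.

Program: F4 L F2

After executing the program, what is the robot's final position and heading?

Answer: Final position: (x=7, y=0), facing North

Derivation:
Start: (x=4, y=0), facing East
  F4: move forward 3/4 (blocked), now at (x=7, y=0)
  L: turn left, now facing North
  F2: move forward 0/2 (blocked), now at (x=7, y=0)
Final: (x=7, y=0), facing North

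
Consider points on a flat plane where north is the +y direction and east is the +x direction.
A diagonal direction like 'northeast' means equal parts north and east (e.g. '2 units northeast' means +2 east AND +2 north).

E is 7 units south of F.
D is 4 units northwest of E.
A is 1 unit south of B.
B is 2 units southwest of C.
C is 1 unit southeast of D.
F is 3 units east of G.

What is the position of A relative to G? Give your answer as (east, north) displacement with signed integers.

Place G at the origin (east=0, north=0).
  F is 3 units east of G: delta (east=+3, north=+0); F at (east=3, north=0).
  E is 7 units south of F: delta (east=+0, north=-7); E at (east=3, north=-7).
  D is 4 units northwest of E: delta (east=-4, north=+4); D at (east=-1, north=-3).
  C is 1 unit southeast of D: delta (east=+1, north=-1); C at (east=0, north=-4).
  B is 2 units southwest of C: delta (east=-2, north=-2); B at (east=-2, north=-6).
  A is 1 unit south of B: delta (east=+0, north=-1); A at (east=-2, north=-7).
Therefore A relative to G: (east=-2, north=-7).

Answer: A is at (east=-2, north=-7) relative to G.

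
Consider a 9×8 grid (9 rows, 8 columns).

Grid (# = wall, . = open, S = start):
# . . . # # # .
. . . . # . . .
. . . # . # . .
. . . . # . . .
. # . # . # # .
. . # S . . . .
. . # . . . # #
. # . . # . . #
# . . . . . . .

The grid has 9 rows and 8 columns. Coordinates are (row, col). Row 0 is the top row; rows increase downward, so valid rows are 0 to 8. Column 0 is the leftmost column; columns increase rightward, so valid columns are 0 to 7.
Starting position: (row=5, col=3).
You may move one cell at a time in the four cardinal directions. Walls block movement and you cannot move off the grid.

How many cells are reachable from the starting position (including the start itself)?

BFS flood-fill from (row=5, col=3):
  Distance 0: (row=5, col=3)
  Distance 1: (row=5, col=4), (row=6, col=3)
  Distance 2: (row=4, col=4), (row=5, col=5), (row=6, col=4), (row=7, col=3)
  Distance 3: (row=5, col=6), (row=6, col=5), (row=7, col=2), (row=8, col=3)
  Distance 4: (row=5, col=7), (row=7, col=5), (row=8, col=2), (row=8, col=4)
  Distance 5: (row=4, col=7), (row=7, col=6), (row=8, col=1), (row=8, col=5)
  Distance 6: (row=3, col=7), (row=8, col=6)
  Distance 7: (row=2, col=7), (row=3, col=6), (row=8, col=7)
  Distance 8: (row=1, col=7), (row=2, col=6), (row=3, col=5)
  Distance 9: (row=0, col=7), (row=1, col=6)
  Distance 10: (row=1, col=5)
Total reachable: 30 (grid has 52 open cells total)

Answer: Reachable cells: 30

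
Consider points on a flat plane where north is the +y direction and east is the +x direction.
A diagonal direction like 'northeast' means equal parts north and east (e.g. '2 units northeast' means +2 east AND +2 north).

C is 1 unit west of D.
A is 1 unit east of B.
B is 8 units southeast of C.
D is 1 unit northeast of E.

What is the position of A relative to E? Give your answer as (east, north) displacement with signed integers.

Place E at the origin (east=0, north=0).
  D is 1 unit northeast of E: delta (east=+1, north=+1); D at (east=1, north=1).
  C is 1 unit west of D: delta (east=-1, north=+0); C at (east=0, north=1).
  B is 8 units southeast of C: delta (east=+8, north=-8); B at (east=8, north=-7).
  A is 1 unit east of B: delta (east=+1, north=+0); A at (east=9, north=-7).
Therefore A relative to E: (east=9, north=-7).

Answer: A is at (east=9, north=-7) relative to E.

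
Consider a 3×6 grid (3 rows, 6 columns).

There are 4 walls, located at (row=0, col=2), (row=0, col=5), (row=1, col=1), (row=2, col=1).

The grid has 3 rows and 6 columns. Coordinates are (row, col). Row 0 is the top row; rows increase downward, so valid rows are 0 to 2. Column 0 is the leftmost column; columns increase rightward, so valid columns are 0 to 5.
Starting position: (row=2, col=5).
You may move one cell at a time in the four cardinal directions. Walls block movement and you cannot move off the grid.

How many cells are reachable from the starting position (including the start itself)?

BFS flood-fill from (row=2, col=5):
  Distance 0: (row=2, col=5)
  Distance 1: (row=1, col=5), (row=2, col=4)
  Distance 2: (row=1, col=4), (row=2, col=3)
  Distance 3: (row=0, col=4), (row=1, col=3), (row=2, col=2)
  Distance 4: (row=0, col=3), (row=1, col=2)
Total reachable: 10 (grid has 14 open cells total)

Answer: Reachable cells: 10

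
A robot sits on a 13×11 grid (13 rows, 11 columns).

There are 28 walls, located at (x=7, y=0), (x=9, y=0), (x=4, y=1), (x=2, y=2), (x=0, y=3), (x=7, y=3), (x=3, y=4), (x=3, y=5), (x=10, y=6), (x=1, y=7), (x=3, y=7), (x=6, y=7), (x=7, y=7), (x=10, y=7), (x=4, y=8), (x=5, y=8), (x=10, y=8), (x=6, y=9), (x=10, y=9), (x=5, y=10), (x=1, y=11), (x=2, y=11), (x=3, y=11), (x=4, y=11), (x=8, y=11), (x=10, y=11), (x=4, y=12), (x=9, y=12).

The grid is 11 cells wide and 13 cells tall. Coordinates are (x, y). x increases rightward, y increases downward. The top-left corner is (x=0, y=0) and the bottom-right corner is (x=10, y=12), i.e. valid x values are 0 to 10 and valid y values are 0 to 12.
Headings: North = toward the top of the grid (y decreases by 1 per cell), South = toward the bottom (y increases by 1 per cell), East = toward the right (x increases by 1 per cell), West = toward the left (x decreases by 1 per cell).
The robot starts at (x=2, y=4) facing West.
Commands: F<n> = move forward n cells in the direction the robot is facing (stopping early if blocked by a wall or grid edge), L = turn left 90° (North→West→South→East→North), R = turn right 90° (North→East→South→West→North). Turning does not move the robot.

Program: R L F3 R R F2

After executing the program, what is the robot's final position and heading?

Answer: Final position: (x=2, y=4), facing East

Derivation:
Start: (x=2, y=4), facing West
  R: turn right, now facing North
  L: turn left, now facing West
  F3: move forward 2/3 (blocked), now at (x=0, y=4)
  R: turn right, now facing North
  R: turn right, now facing East
  F2: move forward 2, now at (x=2, y=4)
Final: (x=2, y=4), facing East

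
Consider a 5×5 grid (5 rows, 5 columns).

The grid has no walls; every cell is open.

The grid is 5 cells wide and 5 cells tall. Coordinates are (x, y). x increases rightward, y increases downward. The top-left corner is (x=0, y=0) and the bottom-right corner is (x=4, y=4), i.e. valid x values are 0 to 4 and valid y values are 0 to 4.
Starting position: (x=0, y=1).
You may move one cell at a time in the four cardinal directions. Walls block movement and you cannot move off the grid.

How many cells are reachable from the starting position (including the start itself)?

Answer: Reachable cells: 25

Derivation:
BFS flood-fill from (x=0, y=1):
  Distance 0: (x=0, y=1)
  Distance 1: (x=0, y=0), (x=1, y=1), (x=0, y=2)
  Distance 2: (x=1, y=0), (x=2, y=1), (x=1, y=2), (x=0, y=3)
  Distance 3: (x=2, y=0), (x=3, y=1), (x=2, y=2), (x=1, y=3), (x=0, y=4)
  Distance 4: (x=3, y=0), (x=4, y=1), (x=3, y=2), (x=2, y=3), (x=1, y=4)
  Distance 5: (x=4, y=0), (x=4, y=2), (x=3, y=3), (x=2, y=4)
  Distance 6: (x=4, y=3), (x=3, y=4)
  Distance 7: (x=4, y=4)
Total reachable: 25 (grid has 25 open cells total)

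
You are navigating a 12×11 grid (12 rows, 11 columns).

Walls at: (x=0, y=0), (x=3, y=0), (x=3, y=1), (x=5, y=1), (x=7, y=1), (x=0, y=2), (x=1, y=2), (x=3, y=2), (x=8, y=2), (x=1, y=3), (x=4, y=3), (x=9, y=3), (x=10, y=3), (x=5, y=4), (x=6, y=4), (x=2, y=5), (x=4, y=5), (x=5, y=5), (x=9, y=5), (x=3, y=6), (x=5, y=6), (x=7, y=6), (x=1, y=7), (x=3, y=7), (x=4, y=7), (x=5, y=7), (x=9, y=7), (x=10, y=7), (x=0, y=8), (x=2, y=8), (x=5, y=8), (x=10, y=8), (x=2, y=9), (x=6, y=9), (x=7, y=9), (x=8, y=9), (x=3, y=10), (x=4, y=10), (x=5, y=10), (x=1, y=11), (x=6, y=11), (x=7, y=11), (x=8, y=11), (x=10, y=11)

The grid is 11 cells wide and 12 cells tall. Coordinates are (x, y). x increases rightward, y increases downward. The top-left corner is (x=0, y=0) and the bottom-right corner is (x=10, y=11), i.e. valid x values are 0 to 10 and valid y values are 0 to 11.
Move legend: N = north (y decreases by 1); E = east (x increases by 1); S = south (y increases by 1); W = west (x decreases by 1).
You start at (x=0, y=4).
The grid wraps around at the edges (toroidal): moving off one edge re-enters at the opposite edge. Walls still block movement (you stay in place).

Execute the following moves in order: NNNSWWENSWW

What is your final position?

Answer: Final position: (x=10, y=5)

Derivation:
Start: (x=0, y=4)
  N (north): (x=0, y=4) -> (x=0, y=3)
  N (north): blocked, stay at (x=0, y=3)
  N (north): blocked, stay at (x=0, y=3)
  S (south): (x=0, y=3) -> (x=0, y=4)
  W (west): (x=0, y=4) -> (x=10, y=4)
  W (west): (x=10, y=4) -> (x=9, y=4)
  E (east): (x=9, y=4) -> (x=10, y=4)
  N (north): blocked, stay at (x=10, y=4)
  S (south): (x=10, y=4) -> (x=10, y=5)
  W (west): blocked, stay at (x=10, y=5)
  W (west): blocked, stay at (x=10, y=5)
Final: (x=10, y=5)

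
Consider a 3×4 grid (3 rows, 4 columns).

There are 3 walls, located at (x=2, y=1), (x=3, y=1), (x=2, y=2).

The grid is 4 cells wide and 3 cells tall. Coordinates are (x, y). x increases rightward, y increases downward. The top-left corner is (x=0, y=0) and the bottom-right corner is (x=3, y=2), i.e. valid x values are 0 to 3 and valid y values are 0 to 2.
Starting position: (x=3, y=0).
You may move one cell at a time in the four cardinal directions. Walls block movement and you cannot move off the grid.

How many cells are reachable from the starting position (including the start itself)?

BFS flood-fill from (x=3, y=0):
  Distance 0: (x=3, y=0)
  Distance 1: (x=2, y=0)
  Distance 2: (x=1, y=0)
  Distance 3: (x=0, y=0), (x=1, y=1)
  Distance 4: (x=0, y=1), (x=1, y=2)
  Distance 5: (x=0, y=2)
Total reachable: 8 (grid has 9 open cells total)

Answer: Reachable cells: 8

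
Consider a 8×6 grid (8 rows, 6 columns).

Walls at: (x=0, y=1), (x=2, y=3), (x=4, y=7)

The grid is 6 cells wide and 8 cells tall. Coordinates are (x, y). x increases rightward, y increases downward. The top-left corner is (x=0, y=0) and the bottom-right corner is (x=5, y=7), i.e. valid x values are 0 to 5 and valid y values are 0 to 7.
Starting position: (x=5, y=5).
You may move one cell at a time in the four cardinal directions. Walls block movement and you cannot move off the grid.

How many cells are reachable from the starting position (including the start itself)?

Answer: Reachable cells: 45

Derivation:
BFS flood-fill from (x=5, y=5):
  Distance 0: (x=5, y=5)
  Distance 1: (x=5, y=4), (x=4, y=5), (x=5, y=6)
  Distance 2: (x=5, y=3), (x=4, y=4), (x=3, y=5), (x=4, y=6), (x=5, y=7)
  Distance 3: (x=5, y=2), (x=4, y=3), (x=3, y=4), (x=2, y=5), (x=3, y=6)
  Distance 4: (x=5, y=1), (x=4, y=2), (x=3, y=3), (x=2, y=4), (x=1, y=5), (x=2, y=6), (x=3, y=7)
  Distance 5: (x=5, y=0), (x=4, y=1), (x=3, y=2), (x=1, y=4), (x=0, y=5), (x=1, y=6), (x=2, y=7)
  Distance 6: (x=4, y=0), (x=3, y=1), (x=2, y=2), (x=1, y=3), (x=0, y=4), (x=0, y=6), (x=1, y=7)
  Distance 7: (x=3, y=0), (x=2, y=1), (x=1, y=2), (x=0, y=3), (x=0, y=7)
  Distance 8: (x=2, y=0), (x=1, y=1), (x=0, y=2)
  Distance 9: (x=1, y=0)
  Distance 10: (x=0, y=0)
Total reachable: 45 (grid has 45 open cells total)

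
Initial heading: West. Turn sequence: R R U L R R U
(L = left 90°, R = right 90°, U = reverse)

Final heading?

Start: West
  R (right (90° clockwise)) -> North
  R (right (90° clockwise)) -> East
  U (U-turn (180°)) -> West
  L (left (90° counter-clockwise)) -> South
  R (right (90° clockwise)) -> West
  R (right (90° clockwise)) -> North
  U (U-turn (180°)) -> South
Final: South

Answer: Final heading: South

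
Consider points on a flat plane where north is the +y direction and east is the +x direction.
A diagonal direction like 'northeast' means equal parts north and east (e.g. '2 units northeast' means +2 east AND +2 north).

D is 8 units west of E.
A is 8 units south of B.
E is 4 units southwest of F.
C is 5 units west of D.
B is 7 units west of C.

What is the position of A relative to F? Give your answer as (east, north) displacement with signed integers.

Answer: A is at (east=-24, north=-12) relative to F.

Derivation:
Place F at the origin (east=0, north=0).
  E is 4 units southwest of F: delta (east=-4, north=-4); E at (east=-4, north=-4).
  D is 8 units west of E: delta (east=-8, north=+0); D at (east=-12, north=-4).
  C is 5 units west of D: delta (east=-5, north=+0); C at (east=-17, north=-4).
  B is 7 units west of C: delta (east=-7, north=+0); B at (east=-24, north=-4).
  A is 8 units south of B: delta (east=+0, north=-8); A at (east=-24, north=-12).
Therefore A relative to F: (east=-24, north=-12).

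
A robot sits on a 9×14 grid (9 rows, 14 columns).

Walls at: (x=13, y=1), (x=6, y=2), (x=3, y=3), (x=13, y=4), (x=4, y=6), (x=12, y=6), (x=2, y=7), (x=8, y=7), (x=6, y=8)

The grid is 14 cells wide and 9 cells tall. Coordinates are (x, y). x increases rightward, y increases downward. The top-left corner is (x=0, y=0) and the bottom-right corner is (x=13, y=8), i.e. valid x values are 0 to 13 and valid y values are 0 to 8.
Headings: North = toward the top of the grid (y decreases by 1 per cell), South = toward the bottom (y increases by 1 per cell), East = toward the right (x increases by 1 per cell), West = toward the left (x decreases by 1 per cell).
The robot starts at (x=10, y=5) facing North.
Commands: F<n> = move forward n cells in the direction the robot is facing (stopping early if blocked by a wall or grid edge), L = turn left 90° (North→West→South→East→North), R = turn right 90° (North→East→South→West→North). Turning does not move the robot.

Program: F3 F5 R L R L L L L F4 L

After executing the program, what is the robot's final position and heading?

Answer: Final position: (x=13, y=0), facing North

Derivation:
Start: (x=10, y=5), facing North
  F3: move forward 3, now at (x=10, y=2)
  F5: move forward 2/5 (blocked), now at (x=10, y=0)
  R: turn right, now facing East
  L: turn left, now facing North
  R: turn right, now facing East
  L: turn left, now facing North
  L: turn left, now facing West
  L: turn left, now facing South
  L: turn left, now facing East
  F4: move forward 3/4 (blocked), now at (x=13, y=0)
  L: turn left, now facing North
Final: (x=13, y=0), facing North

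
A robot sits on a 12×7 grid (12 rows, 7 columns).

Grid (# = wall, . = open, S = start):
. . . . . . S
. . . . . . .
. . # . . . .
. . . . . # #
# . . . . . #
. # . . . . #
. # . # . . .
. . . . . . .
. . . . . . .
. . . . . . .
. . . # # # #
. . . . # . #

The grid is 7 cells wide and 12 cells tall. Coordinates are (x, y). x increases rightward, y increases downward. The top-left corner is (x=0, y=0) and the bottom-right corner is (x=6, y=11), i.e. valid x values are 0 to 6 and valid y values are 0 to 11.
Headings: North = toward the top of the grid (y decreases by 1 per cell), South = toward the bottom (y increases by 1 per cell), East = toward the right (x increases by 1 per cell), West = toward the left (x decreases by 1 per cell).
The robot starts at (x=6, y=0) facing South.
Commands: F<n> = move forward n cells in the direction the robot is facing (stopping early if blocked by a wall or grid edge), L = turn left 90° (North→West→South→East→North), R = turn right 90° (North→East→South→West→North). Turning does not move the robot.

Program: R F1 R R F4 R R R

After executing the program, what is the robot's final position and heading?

Answer: Final position: (x=6, y=0), facing North

Derivation:
Start: (x=6, y=0), facing South
  R: turn right, now facing West
  F1: move forward 1, now at (x=5, y=0)
  R: turn right, now facing North
  R: turn right, now facing East
  F4: move forward 1/4 (blocked), now at (x=6, y=0)
  R: turn right, now facing South
  R: turn right, now facing West
  R: turn right, now facing North
Final: (x=6, y=0), facing North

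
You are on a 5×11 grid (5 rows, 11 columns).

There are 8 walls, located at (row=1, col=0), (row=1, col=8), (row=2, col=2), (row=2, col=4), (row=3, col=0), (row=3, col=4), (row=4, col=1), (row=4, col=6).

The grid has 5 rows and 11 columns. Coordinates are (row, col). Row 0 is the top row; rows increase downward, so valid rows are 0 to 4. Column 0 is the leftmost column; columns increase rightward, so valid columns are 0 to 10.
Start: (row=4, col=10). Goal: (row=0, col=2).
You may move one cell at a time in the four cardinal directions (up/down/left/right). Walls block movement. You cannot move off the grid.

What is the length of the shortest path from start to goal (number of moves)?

BFS from (row=4, col=10) until reaching (row=0, col=2):
  Distance 0: (row=4, col=10)
  Distance 1: (row=3, col=10), (row=4, col=9)
  Distance 2: (row=2, col=10), (row=3, col=9), (row=4, col=8)
  Distance 3: (row=1, col=10), (row=2, col=9), (row=3, col=8), (row=4, col=7)
  Distance 4: (row=0, col=10), (row=1, col=9), (row=2, col=8), (row=3, col=7)
  Distance 5: (row=0, col=9), (row=2, col=7), (row=3, col=6)
  Distance 6: (row=0, col=8), (row=1, col=7), (row=2, col=6), (row=3, col=5)
  Distance 7: (row=0, col=7), (row=1, col=6), (row=2, col=5), (row=4, col=5)
  Distance 8: (row=0, col=6), (row=1, col=5), (row=4, col=4)
  Distance 9: (row=0, col=5), (row=1, col=4), (row=4, col=3)
  Distance 10: (row=0, col=4), (row=1, col=3), (row=3, col=3), (row=4, col=2)
  Distance 11: (row=0, col=3), (row=1, col=2), (row=2, col=3), (row=3, col=2)
  Distance 12: (row=0, col=2), (row=1, col=1), (row=3, col=1)  <- goal reached here
One shortest path (12 moves): (row=4, col=10) -> (row=4, col=9) -> (row=4, col=8) -> (row=4, col=7) -> (row=3, col=7) -> (row=3, col=6) -> (row=3, col=5) -> (row=2, col=5) -> (row=1, col=5) -> (row=1, col=4) -> (row=1, col=3) -> (row=1, col=2) -> (row=0, col=2)

Answer: Shortest path length: 12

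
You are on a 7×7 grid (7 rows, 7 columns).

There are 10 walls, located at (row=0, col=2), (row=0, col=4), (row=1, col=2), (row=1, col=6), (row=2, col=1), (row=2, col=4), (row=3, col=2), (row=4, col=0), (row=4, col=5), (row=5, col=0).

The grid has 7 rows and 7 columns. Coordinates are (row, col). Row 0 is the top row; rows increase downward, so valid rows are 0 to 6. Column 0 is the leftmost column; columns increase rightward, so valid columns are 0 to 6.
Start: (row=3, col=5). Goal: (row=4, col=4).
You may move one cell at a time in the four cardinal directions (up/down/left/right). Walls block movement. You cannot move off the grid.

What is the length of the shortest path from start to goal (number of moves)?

Answer: Shortest path length: 2

Derivation:
BFS from (row=3, col=5) until reaching (row=4, col=4):
  Distance 0: (row=3, col=5)
  Distance 1: (row=2, col=5), (row=3, col=4), (row=3, col=6)
  Distance 2: (row=1, col=5), (row=2, col=6), (row=3, col=3), (row=4, col=4), (row=4, col=6)  <- goal reached here
One shortest path (2 moves): (row=3, col=5) -> (row=3, col=4) -> (row=4, col=4)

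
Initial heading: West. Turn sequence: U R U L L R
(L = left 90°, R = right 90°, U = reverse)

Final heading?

Answer: Final heading: West

Derivation:
Start: West
  U (U-turn (180°)) -> East
  R (right (90° clockwise)) -> South
  U (U-turn (180°)) -> North
  L (left (90° counter-clockwise)) -> West
  L (left (90° counter-clockwise)) -> South
  R (right (90° clockwise)) -> West
Final: West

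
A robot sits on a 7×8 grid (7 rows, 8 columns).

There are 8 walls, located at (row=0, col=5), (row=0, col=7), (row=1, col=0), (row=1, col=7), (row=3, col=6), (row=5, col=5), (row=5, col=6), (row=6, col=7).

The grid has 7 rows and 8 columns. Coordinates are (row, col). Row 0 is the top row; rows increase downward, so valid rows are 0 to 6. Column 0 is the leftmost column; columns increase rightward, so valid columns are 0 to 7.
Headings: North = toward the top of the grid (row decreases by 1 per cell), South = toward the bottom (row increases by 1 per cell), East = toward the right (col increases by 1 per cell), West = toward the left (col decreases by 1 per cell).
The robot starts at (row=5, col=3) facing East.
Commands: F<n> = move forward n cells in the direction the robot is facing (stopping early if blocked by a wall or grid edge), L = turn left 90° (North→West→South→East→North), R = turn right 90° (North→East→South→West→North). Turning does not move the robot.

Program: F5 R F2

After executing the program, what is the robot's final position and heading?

Answer: Final position: (row=6, col=4), facing South

Derivation:
Start: (row=5, col=3), facing East
  F5: move forward 1/5 (blocked), now at (row=5, col=4)
  R: turn right, now facing South
  F2: move forward 1/2 (blocked), now at (row=6, col=4)
Final: (row=6, col=4), facing South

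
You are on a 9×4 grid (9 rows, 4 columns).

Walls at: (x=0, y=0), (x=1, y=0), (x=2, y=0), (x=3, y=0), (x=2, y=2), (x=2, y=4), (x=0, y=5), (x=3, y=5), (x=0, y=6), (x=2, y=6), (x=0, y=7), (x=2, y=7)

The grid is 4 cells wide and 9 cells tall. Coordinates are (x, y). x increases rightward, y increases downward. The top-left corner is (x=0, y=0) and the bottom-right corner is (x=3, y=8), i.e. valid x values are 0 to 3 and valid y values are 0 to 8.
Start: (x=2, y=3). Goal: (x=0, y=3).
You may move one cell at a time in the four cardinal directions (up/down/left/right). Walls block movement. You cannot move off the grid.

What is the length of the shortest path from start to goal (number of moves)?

BFS from (x=2, y=3) until reaching (x=0, y=3):
  Distance 0: (x=2, y=3)
  Distance 1: (x=1, y=3), (x=3, y=3)
  Distance 2: (x=1, y=2), (x=3, y=2), (x=0, y=3), (x=1, y=4), (x=3, y=4)  <- goal reached here
One shortest path (2 moves): (x=2, y=3) -> (x=1, y=3) -> (x=0, y=3)

Answer: Shortest path length: 2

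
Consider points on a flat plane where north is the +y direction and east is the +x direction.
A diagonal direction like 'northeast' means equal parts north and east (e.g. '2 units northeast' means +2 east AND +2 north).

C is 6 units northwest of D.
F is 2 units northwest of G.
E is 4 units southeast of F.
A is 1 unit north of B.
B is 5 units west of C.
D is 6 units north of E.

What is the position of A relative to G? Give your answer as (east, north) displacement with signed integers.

Place G at the origin (east=0, north=0).
  F is 2 units northwest of G: delta (east=-2, north=+2); F at (east=-2, north=2).
  E is 4 units southeast of F: delta (east=+4, north=-4); E at (east=2, north=-2).
  D is 6 units north of E: delta (east=+0, north=+6); D at (east=2, north=4).
  C is 6 units northwest of D: delta (east=-6, north=+6); C at (east=-4, north=10).
  B is 5 units west of C: delta (east=-5, north=+0); B at (east=-9, north=10).
  A is 1 unit north of B: delta (east=+0, north=+1); A at (east=-9, north=11).
Therefore A relative to G: (east=-9, north=11).

Answer: A is at (east=-9, north=11) relative to G.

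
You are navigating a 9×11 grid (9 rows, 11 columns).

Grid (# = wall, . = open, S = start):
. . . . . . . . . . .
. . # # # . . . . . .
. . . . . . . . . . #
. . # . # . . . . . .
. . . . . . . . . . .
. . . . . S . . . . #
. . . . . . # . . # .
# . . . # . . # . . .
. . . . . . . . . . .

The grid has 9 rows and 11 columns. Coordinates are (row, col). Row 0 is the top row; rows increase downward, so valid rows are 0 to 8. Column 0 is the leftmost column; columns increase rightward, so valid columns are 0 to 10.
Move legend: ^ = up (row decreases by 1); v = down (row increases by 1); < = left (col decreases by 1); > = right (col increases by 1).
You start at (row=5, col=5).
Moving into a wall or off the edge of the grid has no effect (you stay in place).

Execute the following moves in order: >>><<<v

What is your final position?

Answer: Final position: (row=6, col=5)

Derivation:
Start: (row=5, col=5)
  > (right): (row=5, col=5) -> (row=5, col=6)
  > (right): (row=5, col=6) -> (row=5, col=7)
  > (right): (row=5, col=7) -> (row=5, col=8)
  < (left): (row=5, col=8) -> (row=5, col=7)
  < (left): (row=5, col=7) -> (row=5, col=6)
  < (left): (row=5, col=6) -> (row=5, col=5)
  v (down): (row=5, col=5) -> (row=6, col=5)
Final: (row=6, col=5)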